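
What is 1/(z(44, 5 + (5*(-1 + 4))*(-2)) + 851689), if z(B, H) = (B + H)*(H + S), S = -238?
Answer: 1/846692 ≈ 1.1811e-6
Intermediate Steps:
z(B, H) = (-238 + H)*(B + H) (z(B, H) = (B + H)*(H - 238) = (B + H)*(-238 + H) = (-238 + H)*(B + H))
1/(z(44, 5 + (5*(-1 + 4))*(-2)) + 851689) = 1/(((5 + (5*(-1 + 4))*(-2))² - 238*44 - 238*(5 + (5*(-1 + 4))*(-2)) + 44*(5 + (5*(-1 + 4))*(-2))) + 851689) = 1/(((5 + (5*3)*(-2))² - 10472 - 238*(5 + (5*3)*(-2)) + 44*(5 + (5*3)*(-2))) + 851689) = 1/(((5 + 15*(-2))² - 10472 - 238*(5 + 15*(-2)) + 44*(5 + 15*(-2))) + 851689) = 1/(((5 - 30)² - 10472 - 238*(5 - 30) + 44*(5 - 30)) + 851689) = 1/(((-25)² - 10472 - 238*(-25) + 44*(-25)) + 851689) = 1/((625 - 10472 + 5950 - 1100) + 851689) = 1/(-4997 + 851689) = 1/846692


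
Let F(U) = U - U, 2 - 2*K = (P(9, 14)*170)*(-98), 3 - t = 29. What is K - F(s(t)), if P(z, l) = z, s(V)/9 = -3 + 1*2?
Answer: 74971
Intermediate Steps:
t = -26 (t = 3 - 1*29 = 3 - 29 = -26)
s(V) = -9 (s(V) = 9*(-3 + 1*2) = 9*(-3 + 2) = 9*(-1) = -9)
K = 74971 (K = 1 - 9*170*(-98)/2 = 1 - 765*(-98) = 1 - ½*(-149940) = 1 + 74970 = 74971)
F(U) = 0
K - F(s(t)) = 74971 - 1*0 = 74971 + 0 = 74971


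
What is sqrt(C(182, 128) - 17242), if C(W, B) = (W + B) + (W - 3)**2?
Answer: sqrt(15109) ≈ 122.92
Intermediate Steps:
C(W, B) = B + W + (-3 + W)**2 (C(W, B) = (B + W) + (-3 + W)**2 = B + W + (-3 + W)**2)
sqrt(C(182, 128) - 17242) = sqrt((128 + 182 + (-3 + 182)**2) - 17242) = sqrt((128 + 182 + 179**2) - 17242) = sqrt((128 + 182 + 32041) - 17242) = sqrt(32351 - 17242) = sqrt(15109)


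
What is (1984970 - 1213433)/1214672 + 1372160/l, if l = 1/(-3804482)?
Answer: -6341022718229101103/1214672 ≈ -5.2204e+12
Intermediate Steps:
l = -1/3804482 ≈ -2.6285e-7
(1984970 - 1213433)/1214672 + 1372160/l = (1984970 - 1213433)/1214672 + 1372160/(-1/3804482) = 771537*(1/1214672) + 1372160*(-3804482) = 771537/1214672 - 5220358021120 = -6341022718229101103/1214672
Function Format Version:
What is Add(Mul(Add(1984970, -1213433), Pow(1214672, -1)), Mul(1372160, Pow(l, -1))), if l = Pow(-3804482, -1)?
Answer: Rational(-6341022718229101103, 1214672) ≈ -5.2204e+12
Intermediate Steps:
l = Rational(-1, 3804482) ≈ -2.6285e-7
Add(Mul(Add(1984970, -1213433), Pow(1214672, -1)), Mul(1372160, Pow(l, -1))) = Add(Mul(Add(1984970, -1213433), Pow(1214672, -1)), Mul(1372160, Pow(Rational(-1, 3804482), -1))) = Add(Mul(771537, Rational(1, 1214672)), Mul(1372160, -3804482)) = Add(Rational(771537, 1214672), -5220358021120) = Rational(-6341022718229101103, 1214672)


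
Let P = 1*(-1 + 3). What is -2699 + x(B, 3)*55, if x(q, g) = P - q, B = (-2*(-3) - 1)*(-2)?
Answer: -2039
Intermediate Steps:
P = 2 (P = 1*2 = 2)
B = -10 (B = (6 - 1)*(-2) = 5*(-2) = -10)
x(q, g) = 2 - q
-2699 + x(B, 3)*55 = -2699 + (2 - 1*(-10))*55 = -2699 + (2 + 10)*55 = -2699 + 12*55 = -2699 + 660 = -2039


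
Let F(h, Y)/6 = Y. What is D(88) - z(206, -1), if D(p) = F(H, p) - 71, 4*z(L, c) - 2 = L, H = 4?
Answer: 405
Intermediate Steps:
z(L, c) = ½ + L/4
F(h, Y) = 6*Y
D(p) = -71 + 6*p (D(p) = 6*p - 71 = -71 + 6*p)
D(88) - z(206, -1) = (-71 + 6*88) - (½ + (¼)*206) = (-71 + 528) - (½ + 103/2) = 457 - 1*52 = 457 - 52 = 405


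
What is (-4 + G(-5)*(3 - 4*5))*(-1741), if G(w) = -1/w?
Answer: 64417/5 ≈ 12883.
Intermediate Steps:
(-4 + G(-5)*(3 - 4*5))*(-1741) = (-4 + (-1/(-5))*(3 - 4*5))*(-1741) = (-4 + (-1*(-1/5))*(3 - 20))*(-1741) = (-4 + (1/5)*(-17))*(-1741) = (-4 - 17/5)*(-1741) = -37/5*(-1741) = 64417/5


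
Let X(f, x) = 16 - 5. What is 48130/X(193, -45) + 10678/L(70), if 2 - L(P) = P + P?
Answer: 3262241/759 ≈ 4298.1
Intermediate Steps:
L(P) = 2 - 2*P (L(P) = 2 - (P + P) = 2 - 2*P)
X(f, x) = 11
48130/X(193, -45) + 10678/L(70) = 48130/11 + 10678/(2 - 2*70) = 48130*(1/11) + 10678/(2 - 140) = 48130/11 + 10678/(-138) = 48130/11 + 10678*(-1/138) = 48130/11 - 5339/69 = 3262241/759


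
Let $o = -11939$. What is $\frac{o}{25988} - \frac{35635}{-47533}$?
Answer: $\frac{358585893}{1235287604} \approx 0.29029$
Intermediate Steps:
$\frac{o}{25988} - \frac{35635}{-47533} = - \frac{11939}{25988} - \frac{35635}{-47533} = \left(-11939\right) \frac{1}{25988} - - \frac{35635}{47533} = - \frac{11939}{25988} + \frac{35635}{47533} = \frac{358585893}{1235287604}$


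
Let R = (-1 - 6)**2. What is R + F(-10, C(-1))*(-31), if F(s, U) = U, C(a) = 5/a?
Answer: 204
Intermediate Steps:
R = 49 (R = (-7)**2 = 49)
R + F(-10, C(-1))*(-31) = 49 + (5/(-1))*(-31) = 49 + (5*(-1))*(-31) = 49 - 5*(-31) = 49 + 155 = 204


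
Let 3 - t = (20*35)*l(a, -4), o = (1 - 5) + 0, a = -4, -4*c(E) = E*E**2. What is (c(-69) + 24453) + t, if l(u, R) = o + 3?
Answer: 429133/4 ≈ 1.0728e+5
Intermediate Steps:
c(E) = -E**3/4 (c(E) = -E*E**2/4 = -E**3/4)
o = -4 (o = -4 + 0 = -4)
l(u, R) = -1 (l(u, R) = -4 + 3 = -1)
t = 703 (t = 3 - 20*35*(-1) = 3 - 700*(-1) = 3 - 1*(-700) = 3 + 700 = 703)
(c(-69) + 24453) + t = (-1/4*(-69)**3 + 24453) + 703 = (-1/4*(-328509) + 24453) + 703 = (328509/4 + 24453) + 703 = 426321/4 + 703 = 429133/4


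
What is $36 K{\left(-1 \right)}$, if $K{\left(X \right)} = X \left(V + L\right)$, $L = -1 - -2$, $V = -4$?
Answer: $108$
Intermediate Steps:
$L = 1$ ($L = -1 + 2 = 1$)
$K{\left(X \right)} = - 3 X$ ($K{\left(X \right)} = X \left(-4 + 1\right) = X \left(-3\right) = - 3 X$)
$36 K{\left(-1 \right)} = 36 \left(\left(-3\right) \left(-1\right)\right) = 36 \cdot 3 = 108$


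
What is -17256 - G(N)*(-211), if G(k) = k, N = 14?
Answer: -14302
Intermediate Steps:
-17256 - G(N)*(-211) = -17256 - 14*(-211) = -17256 - 1*(-2954) = -17256 + 2954 = -14302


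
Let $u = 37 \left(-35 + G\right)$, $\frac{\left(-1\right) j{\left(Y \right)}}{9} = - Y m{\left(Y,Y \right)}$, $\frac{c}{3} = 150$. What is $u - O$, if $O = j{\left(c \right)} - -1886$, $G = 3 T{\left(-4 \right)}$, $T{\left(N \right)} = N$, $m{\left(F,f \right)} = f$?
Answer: $-1826125$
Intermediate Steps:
$c = 450$ ($c = 3 \cdot 150 = 450$)
$G = -12$ ($G = 3 \left(-4\right) = -12$)
$j{\left(Y \right)} = 9 Y^{2}$ ($j{\left(Y \right)} = - 9 - Y Y = - 9 \left(- Y^{2}\right) = 9 Y^{2}$)
$u = -1739$ ($u = 37 \left(-35 - 12\right) = 37 \left(-47\right) = -1739$)
$O = 1824386$ ($O = 9 \cdot 450^{2} - -1886 = 9 \cdot 202500 + 1886 = 1822500 + 1886 = 1824386$)
$u - O = -1739 - 1824386 = -1826125$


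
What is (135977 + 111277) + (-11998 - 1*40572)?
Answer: 194684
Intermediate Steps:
(135977 + 111277) + (-11998 - 1*40572) = 247254 + (-11998 - 40572) = 247254 - 52570 = 194684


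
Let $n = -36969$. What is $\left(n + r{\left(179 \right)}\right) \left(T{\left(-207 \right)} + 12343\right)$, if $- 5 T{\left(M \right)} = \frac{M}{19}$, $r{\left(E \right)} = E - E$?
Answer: $- \frac{43356947448}{95} \approx -4.5639 \cdot 10^{8}$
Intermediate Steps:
$r{\left(E \right)} = 0$
$T{\left(M \right)} = - \frac{M}{95}$ ($T{\left(M \right)} = - \frac{M \frac{1}{19}}{5} = - \frac{\frac{1}{19} M}{5} = - \frac{M}{95}$)
$\left(n + r{\left(179 \right)}\right) \left(T{\left(-207 \right)} + 12343\right) = \left(-36969 + 0\right) \left(\left(- \frac{1}{95}\right) \left(-207\right) + 12343\right) = - 36969 \left(\frac{207}{95} + 12343\right) = \left(-36969\right) \frac{1172792}{95} = - \frac{43356947448}{95}$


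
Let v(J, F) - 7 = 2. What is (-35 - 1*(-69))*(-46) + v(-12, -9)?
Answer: -1555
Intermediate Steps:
v(J, F) = 9 (v(J, F) = 7 + 2 = 9)
(-35 - 1*(-69))*(-46) + v(-12, -9) = (-35 - 1*(-69))*(-46) + 9 = (-35 + 69)*(-46) + 9 = 34*(-46) + 9 = -1564 + 9 = -1555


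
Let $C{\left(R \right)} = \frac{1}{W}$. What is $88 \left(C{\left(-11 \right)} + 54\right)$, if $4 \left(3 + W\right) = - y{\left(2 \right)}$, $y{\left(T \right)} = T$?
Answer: $\frac{33088}{7} \approx 4726.9$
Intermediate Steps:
$W = - \frac{7}{2}$ ($W = -3 + \frac{\left(-1\right) 2}{4} = -3 + \frac{1}{4} \left(-2\right) = -3 - \frac{1}{2} = - \frac{7}{2} \approx -3.5$)
$C{\left(R \right)} = - \frac{2}{7}$ ($C{\left(R \right)} = \frac{1}{- \frac{7}{2}} = - \frac{2}{7}$)
$88 \left(C{\left(-11 \right)} + 54\right) = 88 \left(- \frac{2}{7} + 54\right) = 88 \cdot \frac{376}{7} = \frac{33088}{7}$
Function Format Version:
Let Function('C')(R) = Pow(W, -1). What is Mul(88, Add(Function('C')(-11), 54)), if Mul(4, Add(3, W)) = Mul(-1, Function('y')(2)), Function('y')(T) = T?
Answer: Rational(33088, 7) ≈ 4726.9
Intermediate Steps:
W = Rational(-7, 2) (W = Add(-3, Mul(Rational(1, 4), Mul(-1, 2))) = Add(-3, Mul(Rational(1, 4), -2)) = Add(-3, Rational(-1, 2)) = Rational(-7, 2) ≈ -3.5000)
Function('C')(R) = Rational(-2, 7) (Function('C')(R) = Pow(Rational(-7, 2), -1) = Rational(-2, 7))
Mul(88, Add(Function('C')(-11), 54)) = Mul(88, Add(Rational(-2, 7), 54)) = Mul(88, Rational(376, 7)) = Rational(33088, 7)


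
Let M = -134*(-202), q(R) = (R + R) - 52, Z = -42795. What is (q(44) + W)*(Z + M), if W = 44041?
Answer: -693198979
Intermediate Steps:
q(R) = -52 + 2*R (q(R) = 2*R - 52 = -52 + 2*R)
M = 27068
(q(44) + W)*(Z + M) = ((-52 + 2*44) + 44041)*(-42795 + 27068) = ((-52 + 88) + 44041)*(-15727) = (36 + 44041)*(-15727) = 44077*(-15727) = -693198979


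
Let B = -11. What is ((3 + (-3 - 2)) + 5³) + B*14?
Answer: -31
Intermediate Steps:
((3 + (-3 - 2)) + 5³) + B*14 = ((3 + (-3 - 2)) + 5³) - 11*14 = ((3 - 5) + 125) - 154 = (-2 + 125) - 154 = 123 - 154 = -31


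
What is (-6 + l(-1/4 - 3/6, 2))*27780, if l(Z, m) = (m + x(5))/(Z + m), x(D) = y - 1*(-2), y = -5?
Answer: -188904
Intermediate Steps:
x(D) = -3 (x(D) = -5 - 1*(-2) = -5 + 2 = -3)
l(Z, m) = (-3 + m)/(Z + m) (l(Z, m) = (m - 3)/(Z + m) = (-3 + m)/(Z + m))
(-6 + l(-1/4 - 3/6, 2))*27780 = (-6 + (-3 + 2)/((-1/4 - 3/6) + 2))*27780 = (-6 - 1/((-1*1/4 - 3*1/6) + 2))*27780 = (-6 - 1/((-1/4 - 1/2) + 2))*27780 = (-6 - 1/(-3/4 + 2))*27780 = (-6 - 1/(5/4))*27780 = (-6 + (4/5)*(-1))*27780 = (-6 - 4/5)*27780 = -34/5*27780 = -188904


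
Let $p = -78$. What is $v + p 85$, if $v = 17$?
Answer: $-6613$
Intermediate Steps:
$v + p 85 = 17 - 6630 = -6613$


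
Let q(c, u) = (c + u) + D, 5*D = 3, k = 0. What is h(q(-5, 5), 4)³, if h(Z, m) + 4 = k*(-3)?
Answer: -64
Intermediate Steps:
D = ⅗ (D = (⅕)*3 = ⅗ ≈ 0.60000)
q(c, u) = ⅗ + c + u (q(c, u) = (c + u) + ⅗ = ⅗ + c + u)
h(Z, m) = -4 (h(Z, m) = -4 + 0*(-3) = -4 + 0 = -4)
h(q(-5, 5), 4)³ = (-4)³ = -64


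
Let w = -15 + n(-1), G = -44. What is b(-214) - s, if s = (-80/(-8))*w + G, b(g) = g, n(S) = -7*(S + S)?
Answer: -160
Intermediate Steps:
n(S) = -14*S
w = -1 (w = -15 - 14*(-1) = -15 + 14 = -1)
s = -54 (s = -80/(-8)*(-1) - 44 = -80*(-⅛)*(-1) - 44 = 10*(-1) - 44 = -10 - 44 = -54)
b(-214) - s = -214 - 1*(-54) = -214 + 54 = -160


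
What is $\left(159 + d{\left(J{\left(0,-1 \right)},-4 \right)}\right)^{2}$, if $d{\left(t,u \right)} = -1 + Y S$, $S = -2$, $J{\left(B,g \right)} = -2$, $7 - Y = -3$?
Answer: $19044$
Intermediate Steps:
$Y = 10$ ($Y = 7 - -3 = 7 + 3 = 10$)
$d{\left(t,u \right)} = -21$ ($d{\left(t,u \right)} = -1 + 10 \left(-2\right) = -1 - 20 = -21$)
$\left(159 + d{\left(J{\left(0,-1 \right)},-4 \right)}\right)^{2} = \left(159 - 21\right)^{2} = 138^{2} = 19044$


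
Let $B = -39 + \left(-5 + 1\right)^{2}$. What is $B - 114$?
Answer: $-137$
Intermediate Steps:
$B = -23$ ($B = -39 + \left(-4\right)^{2} = -39 + 16 = -23$)
$B - 114 = -23 - 114 = -137$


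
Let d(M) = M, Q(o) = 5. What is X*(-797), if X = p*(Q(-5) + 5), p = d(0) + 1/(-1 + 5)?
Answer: -3985/2 ≈ -1992.5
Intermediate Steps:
p = 1/4 (p = 0 + 1/(-1 + 5) = 0 + 1/4 = 1/4 ≈ 0.25000)
X = 5/2 (X = (5 + 5)/4 = (1/4)*10 = 5/2 ≈ 2.5000)
X*(-797) = (5/2)*(-797) = -3985/2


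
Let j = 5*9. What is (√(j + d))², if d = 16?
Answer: 61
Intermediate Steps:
j = 45
(√(j + d))² = (√(45 + 16))² = (√61)² = 61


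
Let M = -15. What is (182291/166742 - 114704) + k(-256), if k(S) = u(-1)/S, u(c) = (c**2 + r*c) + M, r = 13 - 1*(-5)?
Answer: -76503084937/666968 ≈ -1.1470e+5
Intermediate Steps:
r = 18 (r = 13 + 5 = 18)
u(c) = -15 + c**2 + 18*c (u(c) = (c**2 + 18*c) - 15 = -15 + c**2 + 18*c)
k(S) = -32/S (k(S) = (-15 + (-1)**2 + 18*(-1))/S = (-15 + 1 - 18)/S = -32/S)
(182291/166742 - 114704) + k(-256) = (182291/166742 - 114704) - 32/(-256) = (182291*(1/166742) - 114704) - 32*(-1/256) = (182291/166742 - 114704) + 1/8 = -19125792077/166742 + 1/8 = -76503084937/666968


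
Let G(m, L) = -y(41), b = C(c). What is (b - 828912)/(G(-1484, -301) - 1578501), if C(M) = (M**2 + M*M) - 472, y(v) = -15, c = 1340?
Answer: -1380908/789243 ≈ -1.7497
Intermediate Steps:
C(M) = -472 + 2*M**2 (C(M) = (M**2 + M**2) - 472 = 2*M**2 - 472 = -472 + 2*M**2)
b = 3590728 (b = -472 + 2*1340**2 = -472 + 2*1795600 = -472 + 3591200 = 3590728)
G(m, L) = 15 (G(m, L) = -1*(-15) = 15)
(b - 828912)/(G(-1484, -301) - 1578501) = (3590728 - 828912)/(15 - 1578501) = 2761816/(-1578486) = 2761816*(-1/1578486) = -1380908/789243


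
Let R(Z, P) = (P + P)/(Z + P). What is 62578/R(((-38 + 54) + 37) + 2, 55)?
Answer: 62578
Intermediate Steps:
R(Z, P) = 2*P/(P + Z) (R(Z, P) = (2*P)/(P + Z) = 2*P/(P + Z))
62578/R(((-38 + 54) + 37) + 2, 55) = 62578/((2*55/(55 + (((-38 + 54) + 37) + 2)))) = 62578/((2*55/(55 + ((16 + 37) + 2)))) = 62578/((2*55/(55 + (53 + 2)))) = 62578/((2*55/(55 + 55))) = 62578/((2*55/110)) = 62578/((2*55*(1/110))) = 62578/1 = 62578*1 = 62578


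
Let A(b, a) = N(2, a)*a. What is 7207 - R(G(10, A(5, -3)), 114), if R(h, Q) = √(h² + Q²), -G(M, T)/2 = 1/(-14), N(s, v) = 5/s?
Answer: 7207 - √636805/7 ≈ 7093.0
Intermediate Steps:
A(b, a) = 5*a/2 (A(b, a) = (5/2)*a = (5*(½))*a = 5*a/2)
G(M, T) = ⅐ (G(M, T) = -2/(-14) = -2*(-1/14) = ⅐)
R(h, Q) = √(Q² + h²)
7207 - R(G(10, A(5, -3)), 114) = 7207 - √(114² + (⅐)²) = 7207 - √(12996 + 1/49) = 7207 - √(636805/49) = 7207 - √636805/7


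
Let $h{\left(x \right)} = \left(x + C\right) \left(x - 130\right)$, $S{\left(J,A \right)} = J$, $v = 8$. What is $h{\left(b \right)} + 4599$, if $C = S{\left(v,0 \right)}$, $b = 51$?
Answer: $-62$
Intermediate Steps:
$C = 8$
$h{\left(x \right)} = \left(-130 + x\right) \left(8 + x\right)$ ($h{\left(x \right)} = \left(x + 8\right) \left(x - 130\right) = \left(8 + x\right) \left(-130 + x\right) = \left(-130 + x\right) \left(8 + x\right)$)
$h{\left(b \right)} + 4599 = \left(-1040 + 51^{2} - 6222\right) + 4599 = \left(-1040 + 2601 - 6222\right) + 4599 = -4661 + 4599 = -62$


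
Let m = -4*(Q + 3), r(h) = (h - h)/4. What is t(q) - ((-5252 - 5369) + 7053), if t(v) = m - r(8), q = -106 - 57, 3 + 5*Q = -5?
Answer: 17812/5 ≈ 3562.4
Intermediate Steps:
Q = -8/5 (Q = -3/5 + (1/5)*(-5) = -3/5 - 1 = -8/5 ≈ -1.6000)
r(h) = 0 (r(h) = 0*(1/4) = 0)
m = -28/5 (m = -4*(-8/5 + 3) = -4*7/5 = -28/5 ≈ -5.6000)
q = -163
t(v) = -28/5 (t(v) = -28/5 - 1*0 = -28/5 + 0 = -28/5)
t(q) - ((-5252 - 5369) + 7053) = -28/5 - ((-5252 - 5369) + 7053) = -28/5 - (-10621 + 7053) = -28/5 - 1*(-3568) = -28/5 + 3568 = 17812/5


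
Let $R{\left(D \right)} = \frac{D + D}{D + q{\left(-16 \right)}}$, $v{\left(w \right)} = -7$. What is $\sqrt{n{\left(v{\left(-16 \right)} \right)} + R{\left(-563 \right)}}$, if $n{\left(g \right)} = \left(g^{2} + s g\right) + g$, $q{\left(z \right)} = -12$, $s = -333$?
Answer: $\frac{\sqrt{31408823}}{115} \approx 48.734$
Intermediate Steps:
$n{\left(g \right)} = g^{2} - 332 g$ ($n{\left(g \right)} = \left(g^{2} - 333 g\right) + g = g^{2} - 332 g$)
$R{\left(D \right)} = \frac{2 D}{-12 + D}$ ($R{\left(D \right)} = \frac{D + D}{D - 12} = \frac{2 D}{-12 + D}$)
$\sqrt{n{\left(v{\left(-16 \right)} \right)} + R{\left(-563 \right)}} = \sqrt{- 7 \left(-332 - 7\right) + 2 \left(-563\right) \frac{1}{-12 - 563}} = \sqrt{\left(-7\right) \left(-339\right) + 2 \left(-563\right) \frac{1}{-575}} = \sqrt{2373 + 2 \left(-563\right) \left(- \frac{1}{575}\right)} = \sqrt{2373 + \frac{1126}{575}} = \sqrt{\frac{1365601}{575}} = \frac{\sqrt{31408823}}{115}$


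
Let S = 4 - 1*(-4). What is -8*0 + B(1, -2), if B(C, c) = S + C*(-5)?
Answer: 3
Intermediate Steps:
S = 8 (S = 4 + 4 = 8)
B(C, c) = 8 - 5*C (B(C, c) = 8 + C*(-5) = 8 - 5*C)
-8*0 + B(1, -2) = -8*0 + (8 - 5*1) = 0 + (8 - 5) = 0 + 3 = 3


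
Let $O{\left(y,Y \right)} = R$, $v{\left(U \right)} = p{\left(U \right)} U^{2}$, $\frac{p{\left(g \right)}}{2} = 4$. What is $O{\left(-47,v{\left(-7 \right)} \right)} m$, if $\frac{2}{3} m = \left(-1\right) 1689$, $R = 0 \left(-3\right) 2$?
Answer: $0$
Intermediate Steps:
$p{\left(g \right)} = 8$ ($p{\left(g \right)} = 2 \cdot 4 = 8$)
$R = 0$ ($R = 0 \cdot 2 = 0$)
$v{\left(U \right)} = 8 U^{2}$
$O{\left(y,Y \right)} = 0$
$m = - \frac{5067}{2}$ ($m = \frac{3 \left(\left(-1\right) 1689\right)}{2} = \frac{3}{2} \left(-1689\right) = - \frac{5067}{2} \approx -2533.5$)
$O{\left(-47,v{\left(-7 \right)} \right)} m = 0 \left(- \frac{5067}{2}\right) = 0$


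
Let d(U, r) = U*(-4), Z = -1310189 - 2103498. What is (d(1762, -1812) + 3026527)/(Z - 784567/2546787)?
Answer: -452351168469/511407909308 ≈ -0.88452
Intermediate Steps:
Z = -3413687
d(U, r) = -4*U
(d(1762, -1812) + 3026527)/(Z - 784567/2546787) = (-4*1762 + 3026527)/(-3413687 - 784567/2546787) = (-7048 + 3026527)/(-3413687 - 784567*1/2546787) = 3019479/(-3413687 - 46151/149811) = 3019479/(-511407909308/149811) = 3019479*(-149811/511407909308) = -452351168469/511407909308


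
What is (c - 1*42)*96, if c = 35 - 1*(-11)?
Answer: 384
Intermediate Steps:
c = 46 (c = 35 + 11 = 46)
(c - 1*42)*96 = (46 - 1*42)*96 = (46 - 42)*96 = 4*96 = 384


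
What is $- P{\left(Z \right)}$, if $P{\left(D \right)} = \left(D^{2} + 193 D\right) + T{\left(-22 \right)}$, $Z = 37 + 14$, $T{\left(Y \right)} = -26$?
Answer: $-12418$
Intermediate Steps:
$Z = 51$
$P{\left(D \right)} = -26 + D^{2} + 193 D$ ($P{\left(D \right)} = \left(D^{2} + 193 D\right) - 26 = -26 + D^{2} + 193 D$)
$- P{\left(Z \right)} = - (-26 + 51^{2} + 193 \cdot 51) = - (-26 + 2601 + 9843) = \left(-1\right) 12418 = -12418$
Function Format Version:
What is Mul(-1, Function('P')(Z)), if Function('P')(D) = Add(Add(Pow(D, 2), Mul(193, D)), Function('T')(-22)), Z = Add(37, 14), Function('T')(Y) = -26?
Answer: -12418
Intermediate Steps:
Z = 51
Function('P')(D) = Add(-26, Pow(D, 2), Mul(193, D)) (Function('P')(D) = Add(Add(Pow(D, 2), Mul(193, D)), -26) = Add(-26, Pow(D, 2), Mul(193, D)))
Mul(-1, Function('P')(Z)) = Mul(-1, Add(-26, Pow(51, 2), Mul(193, 51))) = Mul(-1, Add(-26, 2601, 9843)) = Mul(-1, 12418) = -12418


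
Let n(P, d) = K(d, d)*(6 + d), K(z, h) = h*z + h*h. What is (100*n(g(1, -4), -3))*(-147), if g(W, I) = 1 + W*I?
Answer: -793800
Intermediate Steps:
g(W, I) = 1 + I*W
K(z, h) = h**2 + h*z (K(z, h) = h*z + h**2 = h**2 + h*z)
n(P, d) = 2*d**2*(6 + d) (n(P, d) = (d*(d + d))*(6 + d) = (d*(2*d))*(6 + d) = (2*d**2)*(6 + d) = 2*d**2*(6 + d))
(100*n(g(1, -4), -3))*(-147) = (100*(2*(-3)**2*(6 - 3)))*(-147) = (100*(2*9*3))*(-147) = (100*54)*(-147) = 5400*(-147) = -793800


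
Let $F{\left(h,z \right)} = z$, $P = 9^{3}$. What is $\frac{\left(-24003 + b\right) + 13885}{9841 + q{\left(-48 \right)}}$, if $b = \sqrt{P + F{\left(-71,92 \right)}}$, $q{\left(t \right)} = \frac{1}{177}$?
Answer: $- \frac{895443}{870929} + \frac{177 \sqrt{821}}{1741858} \approx -1.0252$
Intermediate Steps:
$q{\left(t \right)} = \frac{1}{177}$
$P = 729$
$b = \sqrt{821}$ ($b = \sqrt{729 + 92} = \sqrt{821} \approx 28.653$)
$\frac{\left(-24003 + b\right) + 13885}{9841 + q{\left(-48 \right)}} = \frac{\left(-24003 + \sqrt{821}\right) + 13885}{9841 + \frac{1}{177}} = \frac{-10118 + \sqrt{821}}{\frac{1741858}{177}} = \left(-10118 + \sqrt{821}\right) \frac{177}{1741858} = - \frac{895443}{870929} + \frac{177 \sqrt{821}}{1741858}$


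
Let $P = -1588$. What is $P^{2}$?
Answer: $2521744$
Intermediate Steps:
$P^{2} = \left(-1588\right)^{2} = 2521744$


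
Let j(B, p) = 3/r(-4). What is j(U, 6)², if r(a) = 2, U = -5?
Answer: 9/4 ≈ 2.2500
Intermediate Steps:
j(B, p) = 3/2
j(U, 6)² = (3/2)² = 9/4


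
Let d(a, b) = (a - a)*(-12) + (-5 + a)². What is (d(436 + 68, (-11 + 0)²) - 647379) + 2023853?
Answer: 1625475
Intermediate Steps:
d(a, b) = (-5 + a)² (d(a, b) = 0*(-12) + (-5 + a)² = 0 + (-5 + a)² = (-5 + a)²)
(d(436 + 68, (-11 + 0)²) - 647379) + 2023853 = ((-5 + (436 + 68))² - 647379) + 2023853 = ((-5 + 504)² - 647379) + 2023853 = (499² - 647379) + 2023853 = (249001 - 647379) + 2023853 = -398378 + 2023853 = 1625475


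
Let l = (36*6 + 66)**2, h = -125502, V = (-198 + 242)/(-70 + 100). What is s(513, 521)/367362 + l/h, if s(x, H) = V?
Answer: -36517389523/57630832155 ≈ -0.63364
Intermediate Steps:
V = 22/15 (V = 44/30 = 44*(1/30) = 22/15 ≈ 1.4667)
s(x, H) = 22/15
l = 79524 (l = (216 + 66)**2 = 282**2 = 79524)
s(513, 521)/367362 + l/h = (22/15)/367362 + 79524/(-125502) = (22/15)*(1/367362) + 79524*(-1/125502) = 11/2755215 - 13254/20917 = -36517389523/57630832155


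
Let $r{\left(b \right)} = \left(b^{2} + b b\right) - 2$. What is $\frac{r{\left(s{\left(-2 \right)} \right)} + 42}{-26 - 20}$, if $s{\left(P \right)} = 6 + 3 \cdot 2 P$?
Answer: $- \frac{56}{23} \approx -2.4348$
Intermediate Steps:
$s{\left(P \right)} = 6 + 6 P$
$r{\left(b \right)} = -2 + 2 b^{2}$ ($r{\left(b \right)} = \left(b^{2} + b^{2}\right) - 2 = 2 b^{2} - 2 = -2 + 2 b^{2}$)
$\frac{r{\left(s{\left(-2 \right)} \right)} + 42}{-26 - 20} = \frac{\left(-2 + 2 \left(6 + 6 \left(-2\right)\right)^{2}\right) + 42}{-26 - 20} = \frac{\left(-2 + 2 \left(6 - 12\right)^{2}\right) + 42}{-46} = - \frac{\left(-2 + 2 \left(-6\right)^{2}\right) + 42}{46} = - \frac{\left(-2 + 2 \cdot 36\right) + 42}{46} = - \frac{\left(-2 + 72\right) + 42}{46} = - \frac{70 + 42}{46} = \left(- \frac{1}{46}\right) 112 = - \frac{56}{23}$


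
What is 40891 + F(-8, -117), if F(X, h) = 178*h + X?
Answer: 20057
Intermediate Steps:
F(X, h) = X + 178*h
40891 + F(-8, -117) = 40891 + (-8 + 178*(-117)) = 40891 + (-8 - 20826) = 40891 - 20834 = 20057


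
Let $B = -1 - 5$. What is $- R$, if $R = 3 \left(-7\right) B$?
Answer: $-126$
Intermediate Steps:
$B = -6$
$R = 126$ ($R = 3 \left(-7\right) \left(-6\right) = \left(-21\right) \left(-6\right) = 126$)
$- R = \left(-1\right) 126 = -126$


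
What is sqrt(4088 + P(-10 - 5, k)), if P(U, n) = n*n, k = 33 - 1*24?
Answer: sqrt(4169) ≈ 64.568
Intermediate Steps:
k = 9 (k = 33 - 24 = 9)
P(U, n) = n**2
sqrt(4088 + P(-10 - 5, k)) = sqrt(4088 + 9**2) = sqrt(4088 + 81) = sqrt(4169)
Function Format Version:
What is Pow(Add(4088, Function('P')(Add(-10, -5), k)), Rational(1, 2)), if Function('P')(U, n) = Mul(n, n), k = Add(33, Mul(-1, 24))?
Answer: Pow(4169, Rational(1, 2)) ≈ 64.568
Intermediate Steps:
k = 9 (k = Add(33, -24) = 9)
Function('P')(U, n) = Pow(n, 2)
Pow(Add(4088, Function('P')(Add(-10, -5), k)), Rational(1, 2)) = Pow(Add(4088, Pow(9, 2)), Rational(1, 2)) = Pow(Add(4088, 81), Rational(1, 2)) = Pow(4169, Rational(1, 2))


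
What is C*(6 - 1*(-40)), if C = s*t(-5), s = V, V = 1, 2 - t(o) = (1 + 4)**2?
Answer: -1058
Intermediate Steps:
t(o) = -23 (t(o) = 2 - (1 + 4)**2 = 2 - 1*5**2 = 2 - 1*25 = 2 - 25 = -23)
s = 1
C = -23 (C = 1*(-23) = -23)
C*(6 - 1*(-40)) = -23*(6 - 1*(-40)) = -23*(6 + 40) = -23*46 = -1058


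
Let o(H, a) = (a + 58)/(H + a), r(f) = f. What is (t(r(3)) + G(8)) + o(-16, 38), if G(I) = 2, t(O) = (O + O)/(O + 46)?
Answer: 3496/539 ≈ 6.4861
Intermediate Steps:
t(O) = 2*O/(46 + O) (t(O) = (2*O)/(46 + O) = 2*O/(46 + O))
o(H, a) = (58 + a)/(H + a)
(t(r(3)) + G(8)) + o(-16, 38) = (2*3/(46 + 3) + 2) + (58 + 38)/(-16 + 38) = (2*3/49 + 2) + 96/22 = (2*3*(1/49) + 2) + (1/22)*96 = (6/49 + 2) + 48/11 = 104/49 + 48/11 = 3496/539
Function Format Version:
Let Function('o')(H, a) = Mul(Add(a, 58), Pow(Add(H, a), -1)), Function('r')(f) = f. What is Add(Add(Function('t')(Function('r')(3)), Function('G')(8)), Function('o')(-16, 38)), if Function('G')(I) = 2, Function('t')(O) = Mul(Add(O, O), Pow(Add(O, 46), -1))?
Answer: Rational(3496, 539) ≈ 6.4861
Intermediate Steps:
Function('t')(O) = Mul(2, O, Pow(Add(46, O), -1)) (Function('t')(O) = Mul(Mul(2, O), Pow(Add(46, O), -1)) = Mul(2, O, Pow(Add(46, O), -1)))
Function('o')(H, a) = Mul(Pow(Add(H, a), -1), Add(58, a)) (Function('o')(H, a) = Mul(Add(58, a), Pow(Add(H, a), -1)) = Mul(Pow(Add(H, a), -1), Add(58, a)))
Add(Add(Function('t')(Function('r')(3)), Function('G')(8)), Function('o')(-16, 38)) = Add(Add(Mul(2, 3, Pow(Add(46, 3), -1)), 2), Mul(Pow(Add(-16, 38), -1), Add(58, 38))) = Add(Add(Mul(2, 3, Pow(49, -1)), 2), Mul(Pow(22, -1), 96)) = Add(Add(Mul(2, 3, Rational(1, 49)), 2), Mul(Rational(1, 22), 96)) = Add(Add(Rational(6, 49), 2), Rational(48, 11)) = Add(Rational(104, 49), Rational(48, 11)) = Rational(3496, 539)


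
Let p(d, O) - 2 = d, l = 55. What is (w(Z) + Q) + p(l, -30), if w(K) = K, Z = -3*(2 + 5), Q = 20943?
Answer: 20979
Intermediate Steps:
p(d, O) = 2 + d
Z = -21 (Z = -3*7 = -21)
(w(Z) + Q) + p(l, -30) = (-21 + 20943) + (2 + 55) = 20922 + 57 = 20979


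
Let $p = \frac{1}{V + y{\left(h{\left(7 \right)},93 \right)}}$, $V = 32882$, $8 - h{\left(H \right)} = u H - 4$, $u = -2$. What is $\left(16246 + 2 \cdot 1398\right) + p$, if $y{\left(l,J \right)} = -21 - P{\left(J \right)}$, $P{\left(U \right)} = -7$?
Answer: $\frac{625872457}{32868} \approx 19042.0$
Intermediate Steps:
$h{\left(H \right)} = 12 + 2 H$ ($h{\left(H \right)} = 8 - \left(- 2 H - 4\right) = 8 - \left(-4 - 2 H\right) = 8 + \left(4 + 2 H\right) = 12 + 2 H$)
$y{\left(l,J \right)} = -14$ ($y{\left(l,J \right)} = -21 - -7 = -21 + 7 = -14$)
$p = \frac{1}{32868}$ ($p = \frac{1}{32882 - 14} = \frac{1}{32868} \approx 3.0425 \cdot 10^{-5}$)
$\left(16246 + 2 \cdot 1398\right) + p = \left(16246 + 2 \cdot 1398\right) + \frac{1}{32868} = \left(16246 + 2796\right) + \frac{1}{32868} = 19042 + \frac{1}{32868} = \frac{625872457}{32868}$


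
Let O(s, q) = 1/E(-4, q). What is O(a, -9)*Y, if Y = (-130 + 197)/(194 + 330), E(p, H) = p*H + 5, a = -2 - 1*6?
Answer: 67/21484 ≈ 0.0031186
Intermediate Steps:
a = -8 (a = -2 - 6 = -8)
E(p, H) = 5 + H*p (E(p, H) = H*p + 5 = 5 + H*p)
Y = 67/524 ≈ 0.12786
O(s, q) = 1/(5 - 4*q) (O(s, q) = 1/(5 + q*(-4)) = 1/(5 - 4*q))
O(a, -9)*Y = (67/524)/(5 - 4*(-9)) = (67/524)/(5 + 36) = (67/524)/41 = (1/41)*(67/524) = 67/21484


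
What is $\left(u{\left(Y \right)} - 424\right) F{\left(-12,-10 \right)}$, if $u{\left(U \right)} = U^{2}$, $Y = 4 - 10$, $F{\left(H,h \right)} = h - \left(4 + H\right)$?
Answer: $776$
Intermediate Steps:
$F{\left(H,h \right)} = -4 + h - H$
$Y = -6$ ($Y = 4 - 10 = -6$)
$\left(u{\left(Y \right)} - 424\right) F{\left(-12,-10 \right)} = \left(\left(-6\right)^{2} - 424\right) \left(-4 - 10 - -12\right) = \left(36 - 424\right) \left(-4 - 10 + 12\right) = \left(-388\right) \left(-2\right) = 776$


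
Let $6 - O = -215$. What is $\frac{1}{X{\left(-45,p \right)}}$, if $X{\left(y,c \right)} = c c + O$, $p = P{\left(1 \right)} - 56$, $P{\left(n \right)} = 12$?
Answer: $\frac{1}{2157} \approx 0.00046361$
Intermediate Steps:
$O = 221$ ($O = 6 - -215 = 6 + 215 = 221$)
$p = -44$ ($p = 12 - 56 = -44$)
$X{\left(y,c \right)} = 221 + c^{2}$ ($X{\left(y,c \right)} = c c + 221 = c^{2} + 221 = 221 + c^{2}$)
$\frac{1}{X{\left(-45,p \right)}} = \frac{1}{221 + \left(-44\right)^{2}} = \frac{1}{221 + 1936} = \frac{1}{2157}$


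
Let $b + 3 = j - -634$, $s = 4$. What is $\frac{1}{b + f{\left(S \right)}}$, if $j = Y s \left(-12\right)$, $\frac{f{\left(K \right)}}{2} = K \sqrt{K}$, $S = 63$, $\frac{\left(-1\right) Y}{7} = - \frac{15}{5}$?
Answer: $\frac{377}{858059} + \frac{378 \sqrt{7}}{858059} \approx 0.0016049$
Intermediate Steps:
$Y = 21$ ($Y = - 7 \left(- \frac{15}{5}\right) = - 7 \left(\left(-15\right) \frac{1}{5}\right) = \left(-7\right) \left(-3\right) = 21$)
$f{\left(K \right)} = 2 K^{\frac{3}{2}}$ ($f{\left(K \right)} = 2 K \sqrt{K} = 2 K^{\frac{3}{2}}$)
$j = -1008$ ($j = 21 \cdot 4 \left(-12\right) = 84 \left(-12\right) = -1008$)
$b = -377$ ($b = -3 - 374 = -377$)
$\frac{1}{b + f{\left(S \right)}} = \frac{1}{-377 + 2 \cdot 63^{\frac{3}{2}}} = \frac{1}{-377 + 2 \cdot 189 \sqrt{7}} = \frac{1}{-377 + 378 \sqrt{7}}$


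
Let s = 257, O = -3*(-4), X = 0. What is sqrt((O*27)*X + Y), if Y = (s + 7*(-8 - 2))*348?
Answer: 2*sqrt(16269) ≈ 255.10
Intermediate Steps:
O = 12
Y = 65076 (Y = (257 + 7*(-8 - 2))*348 = (257 + 7*(-10))*348 = (257 - 70)*348 = 187*348 = 65076)
sqrt((O*27)*X + Y) = sqrt((12*27)*0 + 65076) = sqrt(324*0 + 65076) = sqrt(0 + 65076) = sqrt(65076) = 2*sqrt(16269)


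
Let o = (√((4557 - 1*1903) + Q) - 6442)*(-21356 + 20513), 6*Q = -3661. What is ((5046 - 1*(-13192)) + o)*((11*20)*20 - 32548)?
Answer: -153374060912 + 3954794*√73578 ≈ -1.5230e+11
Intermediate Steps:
Q = -3661/6 (Q = (⅙)*(-3661) = -3661/6 ≈ -610.17)
o = 5430606 - 281*√73578/2 (o = (√((4557 - 1*1903) - 3661/6) - 6442)*(-21356 + 20513) = (√((4557 - 1903) - 3661/6) - 6442)*(-843) = (√(2654 - 3661/6) - 6442)*(-843) = (√(12263/6) - 6442)*(-843) = (√73578/6 - 6442)*(-843) = (-6442 + √73578/6)*(-843) = 5430606 - 281*√73578/2 ≈ 5.3925e+6)
((5046 - 1*(-13192)) + o)*((11*20)*20 - 32548) = ((5046 - 1*(-13192)) + (5430606 - 281*√73578/2))*((11*20)*20 - 32548) = ((5046 + 13192) + (5430606 - 281*√73578/2))*(220*20 - 32548) = (18238 + (5430606 - 281*√73578/2))*(4400 - 32548) = (5448844 - 281*√73578/2)*(-28148) = -153374060912 + 3954794*√73578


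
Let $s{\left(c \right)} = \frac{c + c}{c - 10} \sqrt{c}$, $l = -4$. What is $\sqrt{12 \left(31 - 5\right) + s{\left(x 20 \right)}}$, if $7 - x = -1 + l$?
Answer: $\frac{2 \sqrt{41262 + 1104 \sqrt{15}}}{23} \approx 18.556$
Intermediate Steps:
$x = 12$ ($x = 7 - \left(-1 - 4\right) = 7 - -5 = 7 + 5 = 12$)
$s{\left(c \right)} = \frac{2 c^{\frac{3}{2}}}{-10 + c}$ ($s{\left(c \right)} = \frac{2 c}{-10 + c} \sqrt{c} = \frac{2 c^{\frac{3}{2}}}{-10 + c}$)
$\sqrt{12 \left(31 - 5\right) + s{\left(x 20 \right)}} = \sqrt{12 \left(31 - 5\right) + \frac{2 \left(12 \cdot 20\right)^{\frac{3}{2}}}{-10 + 12 \cdot 20}} = \sqrt{12 \cdot 26 + \frac{2 \cdot 240^{\frac{3}{2}}}{-10 + 240}} = \sqrt{312 + \frac{2 \cdot 960 \sqrt{15}}{230}} = \sqrt{312 + 2 \cdot 960 \sqrt{15} \cdot \frac{1}{230}} = \sqrt{312 + \frac{192 \sqrt{15}}{23}}$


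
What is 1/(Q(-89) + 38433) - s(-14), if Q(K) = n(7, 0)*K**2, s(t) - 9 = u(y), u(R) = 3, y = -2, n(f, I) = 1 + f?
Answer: -1221611/101801 ≈ -12.000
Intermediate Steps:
s(t) = 12 (s(t) = 9 + 3 = 12)
Q(K) = 8*K**2 (Q(K) = (1 + 7)*K**2 = 8*K**2)
1/(Q(-89) + 38433) - s(-14) = 1/(8*(-89)**2 + 38433) - 1*12 = 1/(8*7921 + 38433) - 12 = 1/(63368 + 38433) - 12 = 1/101801 - 12 = -1221611/101801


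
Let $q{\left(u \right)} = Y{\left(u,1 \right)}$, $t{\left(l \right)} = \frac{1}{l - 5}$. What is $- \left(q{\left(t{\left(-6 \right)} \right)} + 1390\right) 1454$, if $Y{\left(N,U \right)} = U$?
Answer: $-2022514$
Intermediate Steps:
$t{\left(l \right)} = \frac{1}{-5 + l}$
$q{\left(u \right)} = 1$
$- \left(q{\left(t{\left(-6 \right)} \right)} + 1390\right) 1454 = - \left(1 + 1390\right) 1454 = - 1391 \cdot 1454 = \left(-1\right) 2022514 = -2022514$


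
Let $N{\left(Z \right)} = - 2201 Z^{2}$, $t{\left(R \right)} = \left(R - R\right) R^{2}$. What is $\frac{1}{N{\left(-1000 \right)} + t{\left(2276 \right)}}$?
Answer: $- \frac{1}{2201000000} \approx -4.5434 \cdot 10^{-10}$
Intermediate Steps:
$t{\left(R \right)} = 0$ ($t{\left(R \right)} = 0 R^{2} = 0$)
$\frac{1}{N{\left(-1000 \right)} + t{\left(2276 \right)}} = \frac{1}{- 2201 \left(-1000\right)^{2} + 0} = \frac{1}{\left(-2201\right) 1000000 + 0} = \frac{1}{-2201000000 + 0} = \frac{1}{-2201000000} = - \frac{1}{2201000000}$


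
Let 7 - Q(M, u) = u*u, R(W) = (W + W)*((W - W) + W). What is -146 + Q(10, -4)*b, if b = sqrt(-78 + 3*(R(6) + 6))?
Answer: -146 - 18*sqrt(39) ≈ -258.41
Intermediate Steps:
R(W) = 2*W**2 (R(W) = (2*W)*(0 + W) = (2*W)*W = 2*W**2)
Q(M, u) = 7 - u**2 (Q(M, u) = 7 - u*u = 7 - u**2)
b = 2*sqrt(39) (b = sqrt(-78 + 3*(2*6**2 + 6)) = sqrt(-78 + 3*(2*36 + 6)) = sqrt(-78 + 3*(72 + 6)) = sqrt(-78 + 3*78) = sqrt(-78 + 234) = sqrt(156) = 2*sqrt(39) ≈ 12.490)
-146 + Q(10, -4)*b = -146 + (7 - 1*(-4)**2)*(2*sqrt(39)) = -146 + (7 - 1*16)*(2*sqrt(39)) = -146 + (7 - 16)*(2*sqrt(39)) = -146 - 18*sqrt(39)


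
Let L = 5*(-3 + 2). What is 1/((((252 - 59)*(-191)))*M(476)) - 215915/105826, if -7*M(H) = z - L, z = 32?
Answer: -42070345869/20619908858 ≈ -2.0403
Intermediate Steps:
L = -5 (L = 5*(-1) = -5)
M(H) = -37/7 (M(H) = -(32 - 1*(-5))/7 = -(32 + 5)/7 = -⅐*37 = -37/7)
1/((((252 - 59)*(-191)))*M(476)) - 215915/105826 = 1/((((252 - 59)*(-191)))*(-37/7)) - 215915/105826 = -7/37/(193*(-191)) - 215915*1/105826 = -7/37/(-36863) - 30845/15118 = -1/36863*(-7/37) - 30845/15118 = 7/1363931 - 30845/15118 = -42070345869/20619908858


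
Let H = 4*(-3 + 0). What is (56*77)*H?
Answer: -51744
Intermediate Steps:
H = -12 (H = 4*(-3) = -12)
(56*77)*H = (56*77)*(-12) = 4312*(-12) = -51744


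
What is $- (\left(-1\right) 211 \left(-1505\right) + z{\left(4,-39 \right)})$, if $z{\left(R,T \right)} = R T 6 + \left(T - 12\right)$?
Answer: $-316568$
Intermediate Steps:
$z{\left(R,T \right)} = -12 + T + 6 R T$ ($z{\left(R,T \right)} = 6 R T + \left(-12 + T\right) = -12 + T + 6 R T$)
$- (\left(-1\right) 211 \left(-1505\right) + z{\left(4,-39 \right)}) = - (\left(-1\right) 211 \left(-1505\right) - \left(51 + 936\right)) = - (\left(-211\right) \left(-1505\right) - 987) = - (317555 - 987) = \left(-1\right) 316568 = -316568$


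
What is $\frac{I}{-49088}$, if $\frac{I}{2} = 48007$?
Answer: $- \frac{48007}{24544} \approx -1.956$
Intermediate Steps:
$I = 96014$ ($I = 2 \cdot 48007 = 96014$)
$\frac{I}{-49088} = \frac{96014}{-49088} = 96014 \left(- \frac{1}{49088}\right) = - \frac{48007}{24544}$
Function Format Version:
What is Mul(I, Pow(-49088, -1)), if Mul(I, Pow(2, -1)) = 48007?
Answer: Rational(-48007, 24544) ≈ -1.9560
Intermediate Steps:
I = 96014 (I = Mul(2, 48007) = 96014)
Mul(I, Pow(-49088, -1)) = Mul(96014, Pow(-49088, -1)) = Mul(96014, Rational(-1, 49088)) = Rational(-48007, 24544)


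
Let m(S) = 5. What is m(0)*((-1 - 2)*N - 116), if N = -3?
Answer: -535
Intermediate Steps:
m(0)*((-1 - 2)*N - 116) = 5*((-1 - 2)*(-3) - 116) = 5*(-3*(-3) - 116) = 5*(9 - 116) = 5*(-107) = -535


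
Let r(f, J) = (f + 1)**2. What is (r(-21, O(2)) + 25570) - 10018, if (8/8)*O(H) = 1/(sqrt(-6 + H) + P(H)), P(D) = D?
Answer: 15952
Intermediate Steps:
O(H) = 1/(H + sqrt(-6 + H)) (O(H) = 1/(sqrt(-6 + H) + H) = 1/(H + sqrt(-6 + H)))
r(f, J) = (1 + f)**2
(r(-21, O(2)) + 25570) - 10018 = ((1 - 21)**2 + 25570) - 10018 = ((-20)**2 + 25570) - 10018 = (400 + 25570) - 10018 = 25970 - 10018 = 15952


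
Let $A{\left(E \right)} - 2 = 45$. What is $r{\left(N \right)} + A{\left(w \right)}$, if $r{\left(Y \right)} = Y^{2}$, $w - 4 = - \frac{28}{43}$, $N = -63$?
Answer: $4016$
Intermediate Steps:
$w = \frac{144}{43}$ ($w = 4 - \frac{28}{43} = \frac{144}{43} \approx 3.3488$)
$A{\left(E \right)} = 47$ ($A{\left(E \right)} = 2 + 45 = 47$)
$r{\left(N \right)} + A{\left(w \right)} = \left(-63\right)^{2} + 47 = 3969 + 47 = 4016$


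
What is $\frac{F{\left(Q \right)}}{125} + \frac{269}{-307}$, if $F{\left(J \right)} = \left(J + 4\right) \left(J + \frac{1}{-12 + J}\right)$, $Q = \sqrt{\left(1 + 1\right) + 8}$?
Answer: $- \frac{2056088}{2571125} + \frac{52 \sqrt{10}}{1675} \approx -0.70151$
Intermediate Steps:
$Q = \sqrt{10}$ ($Q = \sqrt{2 + 8} = \sqrt{10} \approx 3.1623$)
$F{\left(J \right)} = \left(4 + J\right) \left(J + \frac{1}{-12 + J}\right)$
$\frac{F{\left(Q \right)}}{125} + \frac{269}{-307} = \frac{\frac{1}{-12 + \sqrt{10}} \left(4 + \left(\sqrt{10}\right)^{3} - 47 \sqrt{10} - 8 \left(\sqrt{10}\right)^{2}\right)}{125} + \frac{269}{-307} = \frac{4 + 10 \sqrt{10} - 47 \sqrt{10} - 80}{-12 + \sqrt{10}} \cdot \frac{1}{125} + 269 \left(- \frac{1}{307}\right) = \frac{4 + 10 \sqrt{10} - 47 \sqrt{10} - 80}{-12 + \sqrt{10}} \cdot \frac{1}{125} - \frac{269}{307} = \frac{-76 - 37 \sqrt{10}}{-12 + \sqrt{10}} \cdot \frac{1}{125} - \frac{269}{307} = \frac{-76 - 37 \sqrt{10}}{125 \left(-12 + \sqrt{10}\right)} - \frac{269}{307} = - \frac{269}{307} + \frac{-76 - 37 \sqrt{10}}{125 \left(-12 + \sqrt{10}\right)}$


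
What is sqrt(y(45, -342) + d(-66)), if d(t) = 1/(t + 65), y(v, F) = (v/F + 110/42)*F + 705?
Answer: I*sqrt(7189)/7 ≈ 12.113*I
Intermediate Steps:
y(v, F) = 705 + F*(55/21 + v/F) (y(v, F) = (v/F + 110*(1/42))*F + 705 = (v/F + 55/21)*F + 705 = (55/21 + v/F)*F + 705 = F*(55/21 + v/F) + 705 = 705 + F*(55/21 + v/F))
d(t) = 1/(65 + t)
sqrt(y(45, -342) + d(-66)) = sqrt((705 + 45 + (55/21)*(-342)) + 1/(65 - 66)) = sqrt((705 + 45 - 6270/7) + 1/(-1)) = sqrt(-1020/7 - 1) = sqrt(-1027/7) = I*sqrt(7189)/7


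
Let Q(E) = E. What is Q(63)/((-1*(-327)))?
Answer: 21/109 ≈ 0.19266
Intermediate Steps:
Q(63)/((-1*(-327))) = 63/((-1*(-327))) = 63/327 = 63*(1/327) = 21/109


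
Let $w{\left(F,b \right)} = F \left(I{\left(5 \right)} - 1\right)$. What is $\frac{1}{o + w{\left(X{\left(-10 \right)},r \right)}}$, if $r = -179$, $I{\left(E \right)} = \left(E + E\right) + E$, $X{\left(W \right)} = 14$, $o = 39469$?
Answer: $\frac{1}{39665} \approx 2.5211 \cdot 10^{-5}$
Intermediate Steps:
$I{\left(E \right)} = 3 E$ ($I{\left(E \right)} = 2 E + E = 3 E$)
$w{\left(F,b \right)} = 14 F$ ($w{\left(F,b \right)} = F \left(3 \cdot 5 - 1\right) = F \left(15 - 1\right) = F 14 = 14 F$)
$\frac{1}{o + w{\left(X{\left(-10 \right)},r \right)}} = \frac{1}{39469 + 14 \cdot 14} = \frac{1}{39469 + 196} = \frac{1}{39665}$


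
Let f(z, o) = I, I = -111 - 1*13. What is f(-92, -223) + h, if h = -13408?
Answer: -13532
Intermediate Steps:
I = -124 (I = -111 - 13 = -124)
f(z, o) = -124
f(-92, -223) + h = -124 - 13408 = -13532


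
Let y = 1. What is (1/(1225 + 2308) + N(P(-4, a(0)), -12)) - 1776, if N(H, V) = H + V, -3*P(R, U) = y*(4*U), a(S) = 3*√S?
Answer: -6317003/3533 ≈ -1788.0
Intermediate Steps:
P(R, U) = -4*U/3
(1/(1225 + 2308) + N(P(-4, a(0)), -12)) - 1776 = (1/(1225 + 2308) + (-4*√0 - 12)) - 1776 = (1/3533 + (-4*0 - 12)) - 1776 = (1/3533 + (-4/3*0 - 12)) - 1776 = (1/3533 + (0 - 12)) - 1776 = (1/3533 - 12) - 1776 = -42395/3533 - 1776 = -6317003/3533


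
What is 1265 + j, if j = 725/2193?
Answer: 2774870/2193 ≈ 1265.3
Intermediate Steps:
j = 725/2193 (j = 725*(1/2193) = 725/2193 ≈ 0.33060)
1265 + j = 1265 + 725/2193 = 2774870/2193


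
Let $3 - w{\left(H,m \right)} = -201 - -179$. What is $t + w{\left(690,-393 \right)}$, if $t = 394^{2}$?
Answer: $155261$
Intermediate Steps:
$w{\left(H,m \right)} = 25$ ($w{\left(H,m \right)} = 3 - \left(-201 - -179\right) = 3 - \left(-201 + 179\right) = 3 - -22 = 3 + 22 = 25$)
$t = 155236$
$t + w{\left(690,-393 \right)} = 155236 + 25 = 155261$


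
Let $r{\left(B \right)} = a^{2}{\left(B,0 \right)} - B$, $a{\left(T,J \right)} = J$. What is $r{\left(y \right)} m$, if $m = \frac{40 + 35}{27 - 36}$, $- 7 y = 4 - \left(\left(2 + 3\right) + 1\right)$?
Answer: $\frac{50}{21} \approx 2.381$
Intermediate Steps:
$y = \frac{2}{7}$ ($y = - \frac{4 - \left(\left(2 + 3\right) + 1\right)}{7} = - \frac{4 - \left(5 + 1\right)}{7} = - \frac{4 - 6}{7} = \left(- \frac{1}{7}\right) \left(-2\right) = \frac{2}{7} \approx 0.28571$)
$m = - \frac{25}{3}$ ($m = \frac{75}{-9} = 75 \left(- \frac{1}{9}\right) = - \frac{25}{3} \approx -8.3333$)
$r{\left(B \right)} = - B$ ($r{\left(B \right)} = 0^{2} - B = 0 - B = - B$)
$r{\left(y \right)} m = \left(-1\right) \frac{2}{7} \left(- \frac{25}{3}\right) = \left(- \frac{2}{7}\right) \left(- \frac{25}{3}\right) = \frac{50}{21}$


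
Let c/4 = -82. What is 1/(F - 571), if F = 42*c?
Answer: -1/14347 ≈ -6.9701e-5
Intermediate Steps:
c = -328 (c = 4*(-82) = -328)
F = -13776 (F = 42*(-328) = -13776)
1/(F - 571) = 1/(-13776 - 571) = 1/(-14347) = -1/14347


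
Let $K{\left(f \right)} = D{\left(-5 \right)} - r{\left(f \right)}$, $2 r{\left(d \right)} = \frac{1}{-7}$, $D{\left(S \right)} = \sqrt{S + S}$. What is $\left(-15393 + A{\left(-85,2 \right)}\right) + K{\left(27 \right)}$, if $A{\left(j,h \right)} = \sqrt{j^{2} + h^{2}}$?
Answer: $- \frac{215501}{14} + \sqrt{7229} + i \sqrt{10} \approx -15308.0 + 3.1623 i$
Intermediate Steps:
$D{\left(S \right)} = \sqrt{2} \sqrt{S}$ ($D{\left(S \right)} = \sqrt{2 S} = \sqrt{2} \sqrt{S}$)
$A{\left(j,h \right)} = \sqrt{h^{2} + j^{2}}$
$r{\left(d \right)} = - \frac{1}{14}$ ($r{\left(d \right)} = \frac{1}{2 \left(-7\right)} = \frac{1}{2} \left(- \frac{1}{7}\right) = - \frac{1}{14}$)
$K{\left(f \right)} = \frac{1}{14} + i \sqrt{10}$ ($K{\left(f \right)} = \sqrt{2} \sqrt{-5} - - \frac{1}{14} = \sqrt{2} i \sqrt{5} + \frac{1}{14} = i \sqrt{10} + \frac{1}{14} = \frac{1}{14} + i \sqrt{10}$)
$\left(-15393 + A{\left(-85,2 \right)}\right) + K{\left(27 \right)} = \left(-15393 + \sqrt{2^{2} + \left(-85\right)^{2}}\right) + \left(\frac{1}{14} + i \sqrt{10}\right) = \left(-15393 + \sqrt{4 + 7225}\right) + \left(\frac{1}{14} + i \sqrt{10}\right) = \left(-15393 + \sqrt{7229}\right) + \left(\frac{1}{14} + i \sqrt{10}\right) = - \frac{215501}{14} + \sqrt{7229} + i \sqrt{10}$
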